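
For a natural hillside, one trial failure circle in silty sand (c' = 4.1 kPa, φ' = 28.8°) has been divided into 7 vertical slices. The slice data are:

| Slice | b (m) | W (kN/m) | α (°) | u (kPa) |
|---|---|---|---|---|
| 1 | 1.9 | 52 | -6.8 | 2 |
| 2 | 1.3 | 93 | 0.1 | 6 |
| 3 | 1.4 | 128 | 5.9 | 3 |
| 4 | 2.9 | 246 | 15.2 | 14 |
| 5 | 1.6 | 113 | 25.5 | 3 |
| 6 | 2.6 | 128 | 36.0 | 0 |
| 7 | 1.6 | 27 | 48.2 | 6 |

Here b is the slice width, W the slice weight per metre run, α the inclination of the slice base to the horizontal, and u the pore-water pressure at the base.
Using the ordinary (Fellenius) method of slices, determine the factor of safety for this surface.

FS = 1.96

Ordinary method of slices: FS = Σ[c'·Δl_i + (W_i cosα_i − u_i·Δl_i)·tanφ'] / Σ W_i sinα_i, with Δl_i = b_i / cosα_i.
Slice 1: Δl = 1.9/cos(-6.8°) = 1.913 m; N'_1 = 52·cos(-6.8°) − 2·1.913 = 47.8; c'Δl = 7.85; W sinα = -6.2
Slice 2: Δl = 1.3/cos0.1° = 1.300 m; N'_2 = 93·cos0.1° − 6·1.300 = 85.2; c'Δl = 5.33; W sinα = 0.2
Slice 3: Δl = 1.4/cos5.9° = 1.407 m; N'_3 = 128·cos5.9° − 3·1.407 = 123.1; c'Δl = 5.77; W sinα = 13.2
Slice 4: Δl = 2.9/cos15.2° = 3.005 m; N'_4 = 246·cos15.2° − 14·3.005 = 195.3; c'Δl = 12.32; W sinα = 64.5
Slice 5: Δl = 1.6/cos25.5° = 1.773 m; N'_5 = 113·cos25.5° − 3·1.773 = 96.7; c'Δl = 7.27; W sinα = 48.6
Slice 6: Δl = 2.6/cos36.0° = 3.214 m; N'_6 = 128·cos36.0° − 0·3.214 = 103.6; c'Δl = 13.18; W sinα = 75.2
Slice 7: Δl = 1.6/cos48.2° = 2.400 m; N'_7 = 27·cos48.2° − 6·2.400 = 3.6; c'Δl = 9.84; W sinα = 20.1
Σc'Δl = 61.6 kN/m; ΣN' = 655.3 kN/m; ΣW sinα = 215.7 kN/m
Resisting = 61.6 + 655.3·tan28.8° = 61.6 + 360.2 = 421.8 kN/m
FS = 421.8 / 215.7 = 1.956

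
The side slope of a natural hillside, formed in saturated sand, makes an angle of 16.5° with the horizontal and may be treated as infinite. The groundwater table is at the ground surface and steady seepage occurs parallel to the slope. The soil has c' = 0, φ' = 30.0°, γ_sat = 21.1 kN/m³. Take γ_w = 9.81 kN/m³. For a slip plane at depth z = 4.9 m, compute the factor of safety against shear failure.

With seepage parallel to the slope and the water table at the surface, the effective normal stress on the slip plane uses the buoyant unit weight γ' = γ_sat − γ_w while the driving shear stress uses γ_sat:
FS = [c' + γ' z cos²β tanφ'] / [γ_sat z sinβ cosβ]
(For c' = 0 this reduces to FS = (γ'/γ_sat)·tanφ'/tanβ.)
γ' = 21.1 − 9.81 = 11.29 kN/m³
Numerator = 0.0 + 11.29·4.9·cos²16.5°·tan30.0° = 0.0 + 11.29·4.9·0.9193·0.5774 = 29.363 kPa
Denominator = 21.1·4.9·sin16.5°·cos16.5° = 21.1·4.9·0.2840·0.9588 = 28.155 kPa
FS = 29.363 / 28.155 = 1.043

FS = 1.04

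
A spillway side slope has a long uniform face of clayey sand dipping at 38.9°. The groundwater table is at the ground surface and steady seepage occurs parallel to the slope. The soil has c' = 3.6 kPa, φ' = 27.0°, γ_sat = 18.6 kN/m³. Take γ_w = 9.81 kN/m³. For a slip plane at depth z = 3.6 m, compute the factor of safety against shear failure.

With seepage parallel to the slope and the water table at the surface, the effective normal stress on the slip plane uses the buoyant unit weight γ' = γ_sat − γ_w while the driving shear stress uses γ_sat:
FS = [c' + γ' z cos²β tanφ'] / [γ_sat z sinβ cosβ]
γ' = 18.6 − 9.81 = 8.79 kN/m³
Numerator = 3.6 + 8.79·3.6·cos²38.9°·tan27.0° = 3.6 + 8.79·3.6·0.6057·0.5095 = 13.365 kPa
Denominator = 18.6·3.6·sin38.9°·cos38.9° = 18.6·3.6·0.6280·0.7782 = 32.724 kPa
FS = 13.365 / 32.724 = 0.408

FS = 0.41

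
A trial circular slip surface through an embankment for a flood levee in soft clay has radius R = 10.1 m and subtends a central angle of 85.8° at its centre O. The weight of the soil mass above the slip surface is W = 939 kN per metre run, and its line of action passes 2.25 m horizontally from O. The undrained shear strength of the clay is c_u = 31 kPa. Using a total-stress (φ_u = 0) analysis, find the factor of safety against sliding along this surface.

Taking moments about the centre O, the resisting moment is provided by the undrained shear strength acting along the arc:
Arc length L_a = R·θ = 10.1·(85.8°·π/180) = 10.1·1.4975 = 15.12 m
M_R = c_u·L_a·R = 31·15.12·10.1 = 4735.5 kN·m/m
M_D = W·d = 939·2.25 = 2112.8 kN·m/m
FS = M_R / M_D = 4735.5 / 2112.8 = 2.241

FS = 2.24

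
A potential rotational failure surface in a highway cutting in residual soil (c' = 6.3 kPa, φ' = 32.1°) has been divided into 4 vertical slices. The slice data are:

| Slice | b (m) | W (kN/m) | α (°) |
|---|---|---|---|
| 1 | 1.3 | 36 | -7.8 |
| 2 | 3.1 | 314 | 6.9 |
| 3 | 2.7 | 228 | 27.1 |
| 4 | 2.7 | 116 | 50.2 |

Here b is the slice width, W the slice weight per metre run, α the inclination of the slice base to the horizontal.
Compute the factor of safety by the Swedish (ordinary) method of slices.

Ordinary method of slices: FS = Σ[c'·Δl_i + (W_i cosα_i)·tanφ'] / Σ W_i sinα_i, with Δl_i = b_i / cosα_i.
Slice 1: Δl = 1.3/cos(-7.8°) = 1.312 m; N'_1 = 36·cos(-7.8°) = 35.7; c'Δl = 8.27; W sinα = -4.9
Slice 2: Δl = 3.1/cos6.9° = 3.123 m; N'_2 = 314·cos6.9° = 311.7; c'Δl = 19.67; W sinα = 37.7
Slice 3: Δl = 2.7/cos27.1° = 3.033 m; N'_3 = 228·cos27.1° = 203.0; c'Δl = 19.11; W sinα = 103.9
Slice 4: Δl = 2.7/cos50.2° = 4.218 m; N'_4 = 116·cos50.2° = 74.3; c'Δl = 26.57; W sinα = 89.1
Σc'Δl = 73.6 kN/m; ΣN' = 624.6 kN/m; ΣW sinα = 225.8 kN/m
Resisting = 73.6 + 624.6·tan32.1° = 73.6 + 391.8 = 465.4 kN/m
FS = 465.4 / 225.8 = 2.061

FS = 2.06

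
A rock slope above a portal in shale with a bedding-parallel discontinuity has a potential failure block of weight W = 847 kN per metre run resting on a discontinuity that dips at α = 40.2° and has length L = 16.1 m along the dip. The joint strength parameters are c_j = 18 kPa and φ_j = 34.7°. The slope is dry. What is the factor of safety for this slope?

Resolving the block weight along and normal to the plane and applying the Mohr–Coulomb strength on the joint:
N' = W cosα = 847·cos40.2° = 646.9 kN/m
Driving force T = W sinα = 847·sin40.2° = 546.7 kN/m
Resisting force R = c_j·L + N'·tanφ_j = 18·16.1 + 646.9·tan34.7° = 289.8 + 448.0 = 737.8 kN/m
FS = R / T = 737.8 / 546.7 = 1.349

FS = 1.35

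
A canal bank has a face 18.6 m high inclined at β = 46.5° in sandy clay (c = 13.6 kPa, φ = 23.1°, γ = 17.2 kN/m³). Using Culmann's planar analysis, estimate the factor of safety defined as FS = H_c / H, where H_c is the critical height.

H_c = (4c/γ) · sinβ cosφ / [1 − cos(β − φ)]
    = (4·13.6/17.2) · sin46.5°·cos23.1° / [1 − cos23.4°]
    = 3.163 · 0.6672 / 0.0822 = 25.66 m
FS = H_c / H = 25.66 / 18.6 = 1.379

FS = 1.38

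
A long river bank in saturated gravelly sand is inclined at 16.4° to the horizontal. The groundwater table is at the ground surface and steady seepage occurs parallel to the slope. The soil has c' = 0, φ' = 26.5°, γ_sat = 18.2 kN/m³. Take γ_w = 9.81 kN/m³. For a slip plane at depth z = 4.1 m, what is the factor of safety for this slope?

With seepage parallel to the slope and the water table at the surface, the effective normal stress on the slip plane uses the buoyant unit weight γ' = γ_sat − γ_w while the driving shear stress uses γ_sat:
FS = [c' + γ' z cos²β tanφ'] / [γ_sat z sinβ cosβ]
(For c' = 0 this reduces to FS = (γ'/γ_sat)·tanφ'/tanβ.)
γ' = 18.2 − 9.81 = 8.39 kN/m³
Numerator = 0.0 + 8.39·4.1·cos²16.4°·tan26.5° = 0.0 + 8.39·4.1·0.9203·0.4986 = 15.784 kPa
Denominator = 18.2·4.1·sin16.4°·cos16.4° = 18.2·4.1·0.2823·0.9593 = 20.211 kPa
FS = 15.784 / 20.211 = 0.781

FS = 0.78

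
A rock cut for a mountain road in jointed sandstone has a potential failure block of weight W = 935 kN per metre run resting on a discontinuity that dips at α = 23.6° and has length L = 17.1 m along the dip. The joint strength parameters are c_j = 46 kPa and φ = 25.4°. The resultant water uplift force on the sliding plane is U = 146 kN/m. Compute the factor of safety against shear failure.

FS = 3.00

Resolving the block weight along and normal to the plane and applying the Mohr–Coulomb strength on the joint:
N' = W cosα − U = 935·cos23.6° − 146 = 710.8 kN/m
Driving force T = W sinα = 935·sin23.6° = 374.3 kN/m
Resisting force R = c_j·L + N'·tanφ = 46·17.1 + 710.8·tan25.4° = 786.6 + 337.5 = 1124.1 kN/m
FS = R / T = 1124.1 / 374.3 = 3.003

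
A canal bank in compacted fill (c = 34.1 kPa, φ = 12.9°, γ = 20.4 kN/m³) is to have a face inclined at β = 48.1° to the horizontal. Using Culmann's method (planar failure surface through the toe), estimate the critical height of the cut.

H_c = 26.53 m

Culmann's analysis gives the critical failure plane at α_cr = (β + φ)/2 = (48.1 + 12.9)/2 = 30.5°, and the critical height
H_c = (4c/γ) · sinβ cosφ / [1 − cos(β − φ)]
    = (4·34.1/20.4) · sin48.1°·cos12.9° / [1 − cos(35.2°)]
    = 6.686 · 0.7443·0.9748 / [1 − 0.8171]
    = 6.686 · 0.7255 / 0.1829
    = 26.53 m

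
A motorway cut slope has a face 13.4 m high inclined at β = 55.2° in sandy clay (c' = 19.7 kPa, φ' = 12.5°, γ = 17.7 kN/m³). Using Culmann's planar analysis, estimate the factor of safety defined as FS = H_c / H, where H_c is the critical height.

FS = 1.00

H_c = (4c'/γ) · sinβ cosφ' / [1 − cos(β − φ')]
    = (4·19.7/17.7) · sin55.2°·cos12.5° / [1 − cos42.7°]
    = 4.452 · 0.8017 / 0.2651 = 13.46 m
FS = H_c / H = 13.46 / 13.4 = 1.005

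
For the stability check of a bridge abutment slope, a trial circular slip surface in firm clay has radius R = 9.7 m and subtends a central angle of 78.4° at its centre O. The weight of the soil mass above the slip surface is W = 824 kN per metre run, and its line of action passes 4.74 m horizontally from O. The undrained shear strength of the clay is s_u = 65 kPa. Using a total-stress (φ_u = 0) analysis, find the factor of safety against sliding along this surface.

Taking moments about the centre O, the resisting moment is provided by the undrained shear strength acting along the arc:
Arc length L_a = R·θ = 9.7·(78.4°·π/180) = 9.7·1.3683 = 13.27 m
M_R = s_u·L_a·R = 65·13.27·9.7 = 8368.6 kN·m/m
M_D = W·d = 824·4.74 = 3905.8 kN·m/m
FS = M_R / M_D = 8368.6 / 3905.8 = 2.143

FS = 2.14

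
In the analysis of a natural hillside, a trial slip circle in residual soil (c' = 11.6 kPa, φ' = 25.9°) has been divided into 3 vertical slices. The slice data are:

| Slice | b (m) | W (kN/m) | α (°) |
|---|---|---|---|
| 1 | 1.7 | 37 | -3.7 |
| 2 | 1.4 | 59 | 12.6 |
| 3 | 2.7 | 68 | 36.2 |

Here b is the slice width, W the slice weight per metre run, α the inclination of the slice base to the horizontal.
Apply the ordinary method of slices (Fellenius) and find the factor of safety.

Ordinary method of slices: FS = Σ[c'·Δl_i + (W_i cosα_i)·tanφ'] / Σ W_i sinα_i, with Δl_i = b_i / cosα_i.
Slice 1: Δl = 1.7/cos(-3.7°) = 1.704 m; N'_1 = 37·cos(-3.7°) = 36.9; c'Δl = 19.76; W sinα = -2.4
Slice 2: Δl = 1.4/cos12.6° = 1.435 m; N'_2 = 59·cos12.6° = 57.6; c'Δl = 16.64; W sinα = 12.9
Slice 3: Δl = 2.7/cos36.2° = 3.346 m; N'_3 = 68·cos36.2° = 54.9; c'Δl = 38.81; W sinα = 40.2
Σc'Δl = 75.2 kN/m; ΣN' = 149.4 kN/m; ΣW sinα = 50.6 kN/m
Resisting = 75.2 + 149.4·tan25.9° = 75.2 + 72.5 = 147.7 kN/m
FS = 147.7 / 50.6 = 2.917

FS = 2.92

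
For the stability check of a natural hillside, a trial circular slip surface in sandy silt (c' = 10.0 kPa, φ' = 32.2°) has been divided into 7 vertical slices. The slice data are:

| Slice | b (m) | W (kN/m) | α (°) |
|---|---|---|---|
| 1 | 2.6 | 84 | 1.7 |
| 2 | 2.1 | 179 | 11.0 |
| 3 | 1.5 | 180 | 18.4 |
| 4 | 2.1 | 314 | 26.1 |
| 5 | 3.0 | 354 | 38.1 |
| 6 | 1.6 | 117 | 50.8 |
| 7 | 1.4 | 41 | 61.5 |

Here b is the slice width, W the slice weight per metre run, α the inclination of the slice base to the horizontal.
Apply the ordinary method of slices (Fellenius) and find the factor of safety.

Ordinary method of slices: FS = Σ[c'·Δl_i + (W_i cosα_i)·tanφ'] / Σ W_i sinα_i, with Δl_i = b_i / cosα_i.
Slice 1: Δl = 2.6/cos1.7° = 2.601 m; N'_1 = 84·cos1.7° = 84.0; c'Δl = 26.01; W sinα = 2.5
Slice 2: Δl = 2.1/cos11.0° = 2.139 m; N'_2 = 179·cos11.0° = 175.7; c'Δl = 21.39; W sinα = 34.2
Slice 3: Δl = 1.5/cos18.4° = 1.581 m; N'_3 = 180·cos18.4° = 170.8; c'Δl = 15.81; W sinα = 56.8
Slice 4: Δl = 2.1/cos26.1° = 2.338 m; N'_4 = 314·cos26.1° = 282.0; c'Δl = 23.38; W sinα = 138.1
Slice 5: Δl = 3.0/cos38.1° = 3.812 m; N'_5 = 354·cos38.1° = 278.6; c'Δl = 38.12; W sinα = 218.4
Slice 6: Δl = 1.6/cos50.8° = 2.532 m; N'_6 = 117·cos50.8° = 73.9; c'Δl = 25.32; W sinα = 90.7
Slice 7: Δl = 1.4/cos61.5° = 2.934 m; N'_7 = 41·cos61.5° = 19.6; c'Δl = 29.34; W sinα = 36.0
Σc'Δl = 179.4 kN/m; ΣN' = 1084.5 kN/m; ΣW sinα = 576.7 kN/m
Resisting = 179.4 + 1084.5·tan32.2° = 179.4 + 683.0 = 862.3 kN/m
FS = 862.3 / 576.7 = 1.495

FS = 1.50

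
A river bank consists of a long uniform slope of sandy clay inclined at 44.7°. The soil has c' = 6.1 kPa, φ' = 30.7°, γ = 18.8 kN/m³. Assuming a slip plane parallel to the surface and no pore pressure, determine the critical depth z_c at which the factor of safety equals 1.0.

z_c = 1.62 m

Setting FS = 1.00 in FS = [c' + γz cos²β tanφ'] / [γz sinβ cosβ] and solving for z:
z = c' / [γ cosβ (FS·sinβ − cosβ·tanφ')]
  = 6.1 / [18.8·cos44.7°·(1.00·sin44.7° − cos44.7°·tan30.7°)]
  = 6.1 / [18.8·0.7108·(1.00·0.7034 − 0.7108·0.5938)]
  = 6.1 / 3.7597 = 1.622 m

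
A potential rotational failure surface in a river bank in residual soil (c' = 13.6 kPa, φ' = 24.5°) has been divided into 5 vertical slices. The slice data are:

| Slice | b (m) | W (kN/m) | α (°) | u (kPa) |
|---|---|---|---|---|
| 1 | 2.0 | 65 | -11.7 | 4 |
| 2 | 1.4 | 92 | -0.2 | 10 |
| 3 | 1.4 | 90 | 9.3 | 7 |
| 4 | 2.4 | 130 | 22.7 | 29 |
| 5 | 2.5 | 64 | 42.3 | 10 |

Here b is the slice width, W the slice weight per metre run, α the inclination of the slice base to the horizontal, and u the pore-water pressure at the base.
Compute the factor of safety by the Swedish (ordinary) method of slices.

Ordinary method of slices: FS = Σ[c'·Δl_i + (W_i cosα_i − u_i·Δl_i)·tanφ'] / Σ W_i sinα_i, with Δl_i = b_i / cosα_i.
Slice 1: Δl = 2.0/cos(-11.7°) = 2.042 m; N'_1 = 65·cos(-11.7°) − 4·2.042 = 55.5; c'Δl = 27.78; W sinα = -13.2
Slice 2: Δl = 1.4/cos(-0.2°) = 1.400 m; N'_2 = 92·cos(-0.2°) − 10·1.400 = 78.0; c'Δl = 19.04; W sinα = -0.3
Slice 3: Δl = 1.4/cos9.3° = 1.419 m; N'_3 = 90·cos9.3° − 7·1.419 = 78.9; c'Δl = 19.29; W sinα = 14.5
Slice 4: Δl = 2.4/cos22.7° = 2.602 m; N'_4 = 130·cos22.7° − 29·2.602 = 44.5; c'Δl = 35.38; W sinα = 50.2
Slice 5: Δl = 2.5/cos42.3° = 3.380 m; N'_5 = 64·cos42.3° − 10·3.380 = 13.5; c'Δl = 45.97; W sinα = 43.1
Σc'Δl = 147.5 kN/m; ΣN' = 270.4 kN/m; ΣW sinα = 94.3 kN/m
Resisting = 147.5 + 270.4·tan24.5° = 147.5 + 123.2 = 270.7 kN/m
FS = 270.7 / 94.3 = 2.871

FS = 2.87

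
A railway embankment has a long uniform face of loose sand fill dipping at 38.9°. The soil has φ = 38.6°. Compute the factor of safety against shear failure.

For a dry cohesionless infinite slope the factor of safety is FS = tanφ / tanβ.
FS = tan38.6° / tan38.9° = 0.7983 / 0.8069 = 0.989

FS = 0.99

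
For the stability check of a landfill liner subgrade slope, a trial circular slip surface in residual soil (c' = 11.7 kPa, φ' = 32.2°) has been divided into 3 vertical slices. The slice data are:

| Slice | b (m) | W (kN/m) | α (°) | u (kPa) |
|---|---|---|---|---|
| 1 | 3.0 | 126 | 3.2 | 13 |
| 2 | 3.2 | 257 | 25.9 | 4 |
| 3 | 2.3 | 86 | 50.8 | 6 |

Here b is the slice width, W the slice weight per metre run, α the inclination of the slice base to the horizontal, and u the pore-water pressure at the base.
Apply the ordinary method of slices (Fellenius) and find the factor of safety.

FS = 1.78

Ordinary method of slices: FS = Σ[c'·Δl_i + (W_i cosα_i − u_i·Δl_i)·tanφ'] / Σ W_i sinα_i, with Δl_i = b_i / cosα_i.
Slice 1: Δl = 3.0/cos3.2° = 3.005 m; N'_1 = 126·cos3.2° − 13·3.005 = 86.7; c'Δl = 35.15; W sinα = 7.0
Slice 2: Δl = 3.2/cos25.9° = 3.557 m; N'_2 = 257·cos25.9° − 4·3.557 = 217.0; c'Δl = 41.62; W sinα = 112.3
Slice 3: Δl = 2.3/cos50.8° = 3.639 m; N'_3 = 86·cos50.8° − 6·3.639 = 32.5; c'Δl = 42.58; W sinα = 66.6
Σc'Δl = 119.4 kN/m; ΣN' = 336.2 kN/m; ΣW sinα = 185.9 kN/m
Resisting = 119.4 + 336.2·tan32.2° = 119.4 + 211.7 = 331.1 kN/m
FS = 331.1 / 185.9 = 1.781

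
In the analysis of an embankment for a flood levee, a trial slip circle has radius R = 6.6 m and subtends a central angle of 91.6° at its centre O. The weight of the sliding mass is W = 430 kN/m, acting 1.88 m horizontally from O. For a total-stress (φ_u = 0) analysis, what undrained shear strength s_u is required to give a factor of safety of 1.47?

s_u = 17.1 kPa

FS = s_u·L_a·R / (W·d), so s_u = FS·W·d / (L_a·R).
Arc length L_a = R·θ = 6.6·(91.6°·π/180) = 6.6·1.5987 = 10.55 m
s_u = 1.47·430·1.88 / (10.55·6.6) = 1188.3 / 69.64 = 17.06 kPa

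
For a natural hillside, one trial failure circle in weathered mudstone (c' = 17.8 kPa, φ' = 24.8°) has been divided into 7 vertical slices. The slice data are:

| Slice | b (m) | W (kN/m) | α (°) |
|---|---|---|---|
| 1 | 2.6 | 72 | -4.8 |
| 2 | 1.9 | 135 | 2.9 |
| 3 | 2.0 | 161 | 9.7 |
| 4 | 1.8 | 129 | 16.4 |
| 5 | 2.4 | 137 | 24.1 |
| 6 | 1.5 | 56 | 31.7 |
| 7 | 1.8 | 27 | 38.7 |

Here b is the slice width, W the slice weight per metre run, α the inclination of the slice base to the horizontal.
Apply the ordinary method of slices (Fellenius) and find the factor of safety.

Ordinary method of slices: FS = Σ[c'·Δl_i + (W_i cosα_i)·tanφ'] / Σ W_i sinα_i, with Δl_i = b_i / cosα_i.
Slice 1: Δl = 2.6/cos(-4.8°) = 2.609 m; N'_1 = 72·cos(-4.8°) = 71.7; c'Δl = 46.44; W sinα = -6.0
Slice 2: Δl = 1.9/cos2.9° = 1.902 m; N'_2 = 135·cos2.9° = 134.8; c'Δl = 33.86; W sinα = 6.8
Slice 3: Δl = 2.0/cos9.7° = 2.029 m; N'_3 = 161·cos9.7° = 158.7; c'Δl = 36.12; W sinα = 27.1
Slice 4: Δl = 1.8/cos16.4° = 1.876 m; N'_4 = 129·cos16.4° = 123.8; c'Δl = 33.40; W sinα = 36.4
Slice 5: Δl = 2.4/cos24.1° = 2.629 m; N'_5 = 137·cos24.1° = 125.1; c'Δl = 46.80; W sinα = 55.9
Slice 6: Δl = 1.5/cos31.7° = 1.763 m; N'_6 = 56·cos31.7° = 47.6; c'Δl = 31.38; W sinα = 29.4
Slice 7: Δl = 1.8/cos38.7° = 2.306 m; N'_7 = 27·cos38.7° = 21.1; c'Δl = 41.05; W sinα = 16.9
Σc'Δl = 269.1 kN/m; ΣN' = 682.8 kN/m; ΣW sinα = 166.6 kN/m
Resisting = 269.1 + 682.8·tan24.8° = 269.1 + 315.5 = 584.6 kN/m
FS = 584.6 / 166.6 = 3.509

FS = 3.51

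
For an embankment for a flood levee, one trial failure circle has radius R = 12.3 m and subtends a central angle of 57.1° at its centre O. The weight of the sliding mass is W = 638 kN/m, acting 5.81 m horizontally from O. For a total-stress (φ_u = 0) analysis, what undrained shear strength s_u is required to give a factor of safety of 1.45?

s_u = 35.6 kPa

FS = s_u·L_a·R / (W·d), so s_u = FS·W·d / (L_a·R).
Arc length L_a = R·θ = 12.3·(57.1°·π/180) = 12.3·0.9966 = 12.26 m
s_u = 1.45·638·5.81 / (12.26·12.3) = 5374.8 / 150.77 = 35.65 kPa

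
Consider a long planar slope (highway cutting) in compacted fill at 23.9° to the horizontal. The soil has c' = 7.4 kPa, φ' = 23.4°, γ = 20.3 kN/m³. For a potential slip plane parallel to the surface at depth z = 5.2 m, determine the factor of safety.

FS = 1.17

For an infinite slope with a slip plane parallel to the surface (no pore pressure): FS = [c' + γz cos²β tanφ'] / [γz sinβ cosβ].
γz = 20.3·5.2 = 105.56 kN/m²
Numerator = 7.4 + 105.56·cos²23.9°·tan23.4° = 7.4 + 105.56·0.8359·0.4327 = 45.582 kPa
Denominator = 105.56·sin23.9°·cos23.9° = 105.56·0.4051·0.9143 = 39.100 kPa
FS = 45.582 / 39.100 = 1.166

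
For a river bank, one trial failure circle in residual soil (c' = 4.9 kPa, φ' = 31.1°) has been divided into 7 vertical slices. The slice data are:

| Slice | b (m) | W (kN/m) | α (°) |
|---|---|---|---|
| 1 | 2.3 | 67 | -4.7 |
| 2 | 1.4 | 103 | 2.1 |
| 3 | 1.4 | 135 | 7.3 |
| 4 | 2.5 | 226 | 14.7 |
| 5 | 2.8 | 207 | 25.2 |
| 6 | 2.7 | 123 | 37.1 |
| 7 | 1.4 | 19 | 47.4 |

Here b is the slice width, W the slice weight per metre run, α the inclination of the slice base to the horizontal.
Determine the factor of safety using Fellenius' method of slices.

FS = 2.31

Ordinary method of slices: FS = Σ[c'·Δl_i + (W_i cosα_i)·tanφ'] / Σ W_i sinα_i, with Δl_i = b_i / cosα_i.
Slice 1: Δl = 2.3/cos(-4.7°) = 2.308 m; N'_1 = 67·cos(-4.7°) = 66.8; c'Δl = 11.31; W sinα = -5.5
Slice 2: Δl = 1.4/cos2.1° = 1.401 m; N'_2 = 103·cos2.1° = 102.9; c'Δl = 6.86; W sinα = 3.8
Slice 3: Δl = 1.4/cos7.3° = 1.411 m; N'_3 = 135·cos7.3° = 133.9; c'Δl = 6.92; W sinα = 17.2
Slice 4: Δl = 2.5/cos14.7° = 2.585 m; N'_4 = 226·cos14.7° = 218.6; c'Δl = 12.66; W sinα = 57.3
Slice 5: Δl = 2.8/cos25.2° = 3.095 m; N'_5 = 207·cos25.2° = 187.3; c'Δl = 15.16; W sinα = 88.1
Slice 6: Δl = 2.7/cos37.1° = 3.385 m; N'_6 = 123·cos37.1° = 98.1; c'Δl = 16.59; W sinα = 74.2
Slice 7: Δl = 1.4/cos47.4° = 2.068 m; N'_7 = 19·cos47.4° = 12.9; c'Δl = 10.13; W sinα = 14.0
Σc'Δl = 79.6 kN/m; ΣN' = 820.5 kN/m; ΣW sinα = 249.1 kN/m
Resisting = 79.6 + 820.5·tan31.1° = 79.6 + 494.9 = 574.6 kN/m
FS = 574.6 / 249.1 = 2.307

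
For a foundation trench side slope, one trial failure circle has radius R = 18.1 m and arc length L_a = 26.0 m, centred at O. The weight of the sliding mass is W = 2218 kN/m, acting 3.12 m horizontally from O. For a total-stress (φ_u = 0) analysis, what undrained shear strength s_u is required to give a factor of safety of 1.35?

s_u = 19.9 kPa

FS = s_u·L_a·R / (W·d), so s_u = FS·W·d / (L_a·R).
s_u = 1.35·2218·3.12 / (26.00·18.1) = 9342.2 / 470.60 = 19.85 kPa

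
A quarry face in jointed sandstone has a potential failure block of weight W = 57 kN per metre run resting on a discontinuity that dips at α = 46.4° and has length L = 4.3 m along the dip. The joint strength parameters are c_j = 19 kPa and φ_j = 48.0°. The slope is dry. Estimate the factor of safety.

Resolving the block weight along and normal to the plane and applying the Mohr–Coulomb strength on the joint:
N' = W cosα = 57·cos46.4° = 39.3 kN/m
Driving force T = W sinα = 57·sin46.4° = 41.3 kN/m
Resisting force R = c_j·L + N'·tanφ_j = 19·4.3 + 39.3·tan48.0° = 81.7 + 43.7 = 125.4 kN/m
FS = R / T = 125.4 / 41.3 = 3.037

FS = 3.04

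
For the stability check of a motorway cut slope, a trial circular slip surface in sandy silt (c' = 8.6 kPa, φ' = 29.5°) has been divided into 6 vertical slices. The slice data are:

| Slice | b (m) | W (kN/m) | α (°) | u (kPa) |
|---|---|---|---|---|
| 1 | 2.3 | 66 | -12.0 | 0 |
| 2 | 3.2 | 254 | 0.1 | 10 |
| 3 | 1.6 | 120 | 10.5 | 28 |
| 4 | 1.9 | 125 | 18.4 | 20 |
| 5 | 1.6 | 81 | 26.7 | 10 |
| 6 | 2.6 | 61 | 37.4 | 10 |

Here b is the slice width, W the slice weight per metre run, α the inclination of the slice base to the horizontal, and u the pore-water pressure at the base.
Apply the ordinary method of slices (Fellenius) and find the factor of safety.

FS = 3.37

Ordinary method of slices: FS = Σ[c'·Δl_i + (W_i cosα_i − u_i·Δl_i)·tanφ'] / Σ W_i sinα_i, with Δl_i = b_i / cosα_i.
Slice 1: Δl = 2.3/cos(-12.0°) = 2.351 m; N'_1 = 66·cos(-12.0°) − 0·2.351 = 64.6; c'Δl = 20.22; W sinα = -13.7
Slice 2: Δl = 3.2/cos0.1° = 3.200 m; N'_2 = 254·cos0.1° − 10·3.200 = 222.0; c'Δl = 27.52; W sinα = 0.4
Slice 3: Δl = 1.6/cos10.5° = 1.627 m; N'_3 = 120·cos10.5° − 28·1.627 = 72.4; c'Δl = 13.99; W sinα = 21.9
Slice 4: Δl = 1.9/cos18.4° = 2.002 m; N'_4 = 125·cos18.4° − 20·2.002 = 78.6; c'Δl = 17.22; W sinα = 39.5
Slice 5: Δl = 1.6/cos26.7° = 1.791 m; N'_5 = 81·cos26.7° − 10·1.791 = 54.5; c'Δl = 15.40; W sinα = 36.4
Slice 6: Δl = 2.6/cos37.4° = 3.273 m; N'_6 = 61·cos37.4° − 10·3.273 = 15.7; c'Δl = 28.15; W sinα = 37.0
Σc'Δl = 122.5 kN/m; ΣN' = 507.7 kN/m; ΣW sinα = 121.5 kN/m
Resisting = 122.5 + 507.7·tan29.5° = 122.5 + 287.3 = 409.8 kN/m
FS = 409.8 / 121.5 = 3.373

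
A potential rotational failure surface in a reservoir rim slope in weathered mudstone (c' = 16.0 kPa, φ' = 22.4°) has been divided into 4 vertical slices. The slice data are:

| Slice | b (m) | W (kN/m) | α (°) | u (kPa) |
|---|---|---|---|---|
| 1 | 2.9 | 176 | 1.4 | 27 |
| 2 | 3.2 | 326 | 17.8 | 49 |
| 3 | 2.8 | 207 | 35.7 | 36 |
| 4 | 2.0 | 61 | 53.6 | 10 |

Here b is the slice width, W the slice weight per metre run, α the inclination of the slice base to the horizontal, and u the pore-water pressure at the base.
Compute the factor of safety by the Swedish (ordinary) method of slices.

FS = 1.20

Ordinary method of slices: FS = Σ[c'·Δl_i + (W_i cosα_i − u_i·Δl_i)·tanφ'] / Σ W_i sinα_i, with Δl_i = b_i / cosα_i.
Slice 1: Δl = 2.9/cos1.4° = 2.901 m; N'_1 = 176·cos1.4° − 27·2.901 = 97.6; c'Δl = 46.41; W sinα = 4.3
Slice 2: Δl = 3.2/cos17.8° = 3.361 m; N'_2 = 326·cos17.8° − 49·3.361 = 145.7; c'Δl = 53.77; W sinα = 99.7
Slice 3: Δl = 2.8/cos35.7° = 3.448 m; N'_3 = 207·cos35.7° − 36·3.448 = 44.0; c'Δl = 55.17; W sinα = 120.8
Slice 4: Δl = 2.0/cos53.6° = 3.370 m; N'_4 = 61·cos53.6° − 10·3.370 = 2.5; c'Δl = 53.92; W sinα = 49.1
Σc'Δl = 209.3 kN/m; ΣN' = 289.8 kN/m; ΣW sinα = 273.8 kN/m
Resisting = 209.3 + 289.8·tan22.4° = 209.3 + 119.4 = 328.7 kN/m
FS = 328.7 / 273.8 = 1.200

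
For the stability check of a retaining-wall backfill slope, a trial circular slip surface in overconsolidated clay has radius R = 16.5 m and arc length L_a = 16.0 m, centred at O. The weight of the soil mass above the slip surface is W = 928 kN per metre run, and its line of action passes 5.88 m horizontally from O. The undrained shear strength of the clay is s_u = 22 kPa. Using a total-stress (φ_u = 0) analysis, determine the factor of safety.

Taking moments about the centre O, the resisting moment is provided by the undrained shear strength acting along the arc:
M_R = s_u·L_a·R = 22·16.00·16.5 = 5808.0 kN·m/m
M_D = W·d = 928·5.88 = 5456.6 kN·m/m
FS = M_R / M_D = 5808.0 / 5456.6 = 1.064

FS = 1.06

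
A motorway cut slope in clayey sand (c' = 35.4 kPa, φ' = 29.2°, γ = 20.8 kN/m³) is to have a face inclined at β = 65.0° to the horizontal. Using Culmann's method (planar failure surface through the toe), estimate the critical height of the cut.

Culmann's analysis gives the critical failure plane at α_cr = (β + φ')/2 = (65.0 + 29.2)/2 = 47.1°, and the critical height
H_c = (4c'/γ) · sinβ cosφ' / [1 − cos(β − φ')]
    = (4·35.4/20.8) · sin65.0°·cos29.2° / [1 − cos(35.8°)]
    = 6.808 · 0.9063·0.8729 / [1 − 0.8111]
    = 6.808 · 0.7911 / 0.1889
    = 28.51 m

H_c = 28.51 m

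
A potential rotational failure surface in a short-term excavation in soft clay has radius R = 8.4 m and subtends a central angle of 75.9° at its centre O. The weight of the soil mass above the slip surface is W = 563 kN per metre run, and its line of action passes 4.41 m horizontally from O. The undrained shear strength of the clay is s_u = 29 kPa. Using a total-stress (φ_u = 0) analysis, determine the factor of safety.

Taking moments about the centre O, the resisting moment is provided by the undrained shear strength acting along the arc:
Arc length L_a = R·θ = 8.4·(75.9°·π/180) = 8.4·1.3247 = 11.13 m
M_R = s_u·L_a·R = 29·11.13·8.4 = 2710.7 kN·m/m
M_D = W·d = 563·4.41 = 2482.8 kN·m/m
FS = M_R / M_D = 2710.7 / 2482.8 = 1.092

FS = 1.09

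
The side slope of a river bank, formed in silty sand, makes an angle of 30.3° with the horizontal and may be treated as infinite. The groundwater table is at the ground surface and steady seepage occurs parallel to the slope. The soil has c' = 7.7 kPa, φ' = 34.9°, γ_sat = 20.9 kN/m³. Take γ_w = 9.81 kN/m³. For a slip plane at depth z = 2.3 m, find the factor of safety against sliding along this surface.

FS = 1.00

With seepage parallel to the slope and the water table at the surface, the effective normal stress on the slip plane uses the buoyant unit weight γ' = γ_sat − γ_w while the driving shear stress uses γ_sat:
FS = [c' + γ' z cos²β tanφ'] / [γ_sat z sinβ cosβ]
γ' = 20.9 − 9.81 = 11.09 kN/m³
Numerator = 7.7 + 11.09·2.3·cos²30.3°·tan34.9° = 7.7 + 11.09·2.3·0.7455·0.6976 = 20.965 kPa
Denominator = 20.9·2.3·sin30.3°·cos30.3° = 20.9·2.3·0.5045·0.8634 = 20.940 kPa
FS = 20.965 / 20.940 = 1.001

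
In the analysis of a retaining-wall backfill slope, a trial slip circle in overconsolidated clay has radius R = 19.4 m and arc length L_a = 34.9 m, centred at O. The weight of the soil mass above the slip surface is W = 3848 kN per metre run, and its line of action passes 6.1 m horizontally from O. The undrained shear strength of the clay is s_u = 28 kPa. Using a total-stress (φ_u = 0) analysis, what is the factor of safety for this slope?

FS = 0.81

Taking moments about the centre O, the resisting moment is provided by the undrained shear strength acting along the arc:
M_R = s_u·L_a·R = 28·34.90·19.4 = 18957.7 kN·m/m
M_D = W·d = 3848·6.1 = 23472.8 kN·m/m
FS = M_R / M_D = 18957.7 / 23472.8 = 0.808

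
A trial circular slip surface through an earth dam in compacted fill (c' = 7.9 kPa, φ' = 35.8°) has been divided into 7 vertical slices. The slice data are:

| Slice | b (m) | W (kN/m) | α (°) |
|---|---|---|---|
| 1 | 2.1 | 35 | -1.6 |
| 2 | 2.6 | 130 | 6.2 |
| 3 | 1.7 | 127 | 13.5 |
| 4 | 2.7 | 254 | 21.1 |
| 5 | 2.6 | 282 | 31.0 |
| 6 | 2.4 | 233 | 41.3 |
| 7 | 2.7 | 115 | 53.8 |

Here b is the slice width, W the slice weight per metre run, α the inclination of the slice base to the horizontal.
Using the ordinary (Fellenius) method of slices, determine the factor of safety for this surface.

FS = 1.69

Ordinary method of slices: FS = Σ[c'·Δl_i + (W_i cosα_i)·tanφ'] / Σ W_i sinα_i, with Δl_i = b_i / cosα_i.
Slice 1: Δl = 2.1/cos(-1.6°) = 2.101 m; N'_1 = 35·cos(-1.6°) = 35.0; c'Δl = 16.60; W sinα = -1.0
Slice 2: Δl = 2.6/cos6.2° = 2.615 m; N'_2 = 130·cos6.2° = 129.2; c'Δl = 20.66; W sinα = 14.0
Slice 3: Δl = 1.7/cos13.5° = 1.748 m; N'_3 = 127·cos13.5° = 123.5; c'Δl = 13.81; W sinα = 29.6
Slice 4: Δl = 2.7/cos21.1° = 2.894 m; N'_4 = 254·cos21.1° = 237.0; c'Δl = 22.86; W sinα = 91.4
Slice 5: Δl = 2.6/cos31.0° = 3.033 m; N'_5 = 282·cos31.0° = 241.7; c'Δl = 23.96; W sinα = 145.2
Slice 6: Δl = 2.4/cos41.3° = 3.195 m; N'_6 = 233·cos41.3° = 175.0; c'Δl = 25.24; W sinα = 153.8
Slice 7: Δl = 2.7/cos53.8° = 4.572 m; N'_7 = 115·cos53.8° = 67.9; c'Δl = 36.12; W sinα = 92.8
Σc'Δl = 159.2 kN/m; ΣN' = 1009.4 kN/m; ΣW sinα = 526.0 kN/m
Resisting = 159.2 + 1009.4·tan35.8° = 159.2 + 728.0 = 887.2 kN/m
FS = 887.2 / 526.0 = 1.687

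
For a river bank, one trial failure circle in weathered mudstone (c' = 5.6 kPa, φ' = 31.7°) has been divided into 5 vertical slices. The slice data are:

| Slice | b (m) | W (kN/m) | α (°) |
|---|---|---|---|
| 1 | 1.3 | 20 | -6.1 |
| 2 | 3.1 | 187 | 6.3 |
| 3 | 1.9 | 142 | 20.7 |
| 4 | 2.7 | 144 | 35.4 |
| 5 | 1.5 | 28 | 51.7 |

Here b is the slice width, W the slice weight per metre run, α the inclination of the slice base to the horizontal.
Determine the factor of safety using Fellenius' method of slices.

Ordinary method of slices: FS = Σ[c'·Δl_i + (W_i cosα_i)·tanφ'] / Σ W_i sinα_i, with Δl_i = b_i / cosα_i.
Slice 1: Δl = 1.3/cos(-6.1°) = 1.307 m; N'_1 = 20·cos(-6.1°) = 19.9; c'Δl = 7.32; W sinα = -2.1
Slice 2: Δl = 3.1/cos6.3° = 3.119 m; N'_2 = 187·cos6.3° = 185.9; c'Δl = 17.47; W sinα = 20.5
Slice 3: Δl = 1.9/cos20.7° = 2.031 m; N'_3 = 142·cos20.7° = 132.8; c'Δl = 11.37; W sinα = 50.2
Slice 4: Δl = 2.7/cos35.4° = 3.312 m; N'_4 = 144·cos35.4° = 117.4; c'Δl = 18.55; W sinα = 83.4
Slice 5: Δl = 1.5/cos51.7° = 2.420 m; N'_5 = 28·cos51.7° = 17.4; c'Δl = 13.55; W sinα = 22.0
Σc'Δl = 68.3 kN/m; ΣN' = 473.3 kN/m; ΣW sinα = 174.0 kN/m
Resisting = 68.3 + 473.3·tan31.7° = 68.3 + 292.3 = 360.6 kN/m
FS = 360.6 / 174.0 = 2.073

FS = 2.07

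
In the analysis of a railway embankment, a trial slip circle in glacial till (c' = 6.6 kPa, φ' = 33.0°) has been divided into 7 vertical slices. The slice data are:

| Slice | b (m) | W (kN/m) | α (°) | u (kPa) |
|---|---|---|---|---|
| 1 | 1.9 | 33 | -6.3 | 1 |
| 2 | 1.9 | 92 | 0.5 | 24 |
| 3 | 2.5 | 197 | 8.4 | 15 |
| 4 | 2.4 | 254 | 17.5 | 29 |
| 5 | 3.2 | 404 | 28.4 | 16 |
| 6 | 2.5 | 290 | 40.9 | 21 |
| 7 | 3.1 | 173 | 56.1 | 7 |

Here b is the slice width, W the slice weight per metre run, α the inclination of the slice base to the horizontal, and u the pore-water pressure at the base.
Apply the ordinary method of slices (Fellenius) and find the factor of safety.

FS = 1.16

Ordinary method of slices: FS = Σ[c'·Δl_i + (W_i cosα_i − u_i·Δl_i)·tanφ'] / Σ W_i sinα_i, with Δl_i = b_i / cosα_i.
Slice 1: Δl = 1.9/cos(-6.3°) = 1.912 m; N'_1 = 33·cos(-6.3°) − 1·1.912 = 30.9; c'Δl = 12.62; W sinα = -3.6
Slice 2: Δl = 1.9/cos0.5° = 1.900 m; N'_2 = 92·cos0.5° − 24·1.900 = 46.4; c'Δl = 12.54; W sinα = 0.8
Slice 3: Δl = 2.5/cos8.4° = 2.527 m; N'_3 = 197·cos8.4° − 15·2.527 = 157.0; c'Δl = 16.68; W sinα = 28.8
Slice 4: Δl = 2.4/cos17.5° = 2.516 m; N'_4 = 254·cos17.5° − 29·2.516 = 169.3; c'Δl = 16.61; W sinα = 76.4
Slice 5: Δl = 3.2/cos28.4° = 3.638 m; N'_5 = 404·cos28.4° − 16·3.638 = 297.2; c'Δl = 24.01; W sinα = 192.2
Slice 6: Δl = 2.5/cos40.9° = 3.308 m; N'_6 = 290·cos40.9° − 21·3.308 = 149.7; c'Δl = 21.83; W sinα = 189.9
Slice 7: Δl = 3.1/cos56.1° = 5.558 m; N'_7 = 173·cos56.1° − 7·5.558 = 57.6; c'Δl = 36.68; W sinα = 143.6
Σc'Δl = 141.0 kN/m; ΣN' = 908.0 kN/m; ΣW sinα = 628.0 kN/m
Resisting = 141.0 + 908.0·tan33.0° = 141.0 + 589.7 = 730.6 kN/m
FS = 730.6 / 628.0 = 1.164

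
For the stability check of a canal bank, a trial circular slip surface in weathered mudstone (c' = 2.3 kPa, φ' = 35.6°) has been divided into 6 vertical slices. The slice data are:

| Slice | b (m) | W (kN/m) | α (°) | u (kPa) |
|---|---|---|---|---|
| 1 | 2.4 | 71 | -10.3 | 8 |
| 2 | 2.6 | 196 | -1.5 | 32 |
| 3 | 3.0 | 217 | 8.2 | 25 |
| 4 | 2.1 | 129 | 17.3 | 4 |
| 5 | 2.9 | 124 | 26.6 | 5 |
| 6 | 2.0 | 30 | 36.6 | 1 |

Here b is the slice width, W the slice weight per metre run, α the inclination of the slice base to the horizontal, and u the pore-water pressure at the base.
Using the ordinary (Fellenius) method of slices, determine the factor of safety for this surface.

FS = 3.35

Ordinary method of slices: FS = Σ[c'·Δl_i + (W_i cosα_i − u_i·Δl_i)·tanφ'] / Σ W_i sinα_i, with Δl_i = b_i / cosα_i.
Slice 1: Δl = 2.4/cos(-10.3°) = 2.439 m; N'_1 = 71·cos(-10.3°) − 8·2.439 = 50.3; c'Δl = 5.61; W sinα = -12.7
Slice 2: Δl = 2.6/cos(-1.5°) = 2.601 m; N'_2 = 196·cos(-1.5°) − 32·2.601 = 112.7; c'Δl = 5.98; W sinα = -5.1
Slice 3: Δl = 3.0/cos8.2° = 3.031 m; N'_3 = 217·cos8.2° − 25·3.031 = 139.0; c'Δl = 6.97; W sinα = 31.0
Slice 4: Δl = 2.1/cos17.3° = 2.200 m; N'_4 = 129·cos17.3° − 4·2.200 = 114.4; c'Δl = 5.06; W sinα = 38.4
Slice 5: Δl = 2.9/cos26.6° = 3.243 m; N'_5 = 124·cos26.6° − 5·3.243 = 94.7; c'Δl = 7.46; W sinα = 55.5
Slice 6: Δl = 2.0/cos36.6° = 2.491 m; N'_6 = 30·cos36.6° − 1·2.491 = 21.6; c'Δl = 5.73; W sinα = 17.9
Σc'Δl = 36.8 kN/m; ΣN' = 532.7 kN/m; ΣW sinα = 124.9 kN/m
Resisting = 36.8 + 532.7·tan35.6° = 36.8 + 381.4 = 418.2 kN/m
FS = 418.2 / 124.9 = 3.348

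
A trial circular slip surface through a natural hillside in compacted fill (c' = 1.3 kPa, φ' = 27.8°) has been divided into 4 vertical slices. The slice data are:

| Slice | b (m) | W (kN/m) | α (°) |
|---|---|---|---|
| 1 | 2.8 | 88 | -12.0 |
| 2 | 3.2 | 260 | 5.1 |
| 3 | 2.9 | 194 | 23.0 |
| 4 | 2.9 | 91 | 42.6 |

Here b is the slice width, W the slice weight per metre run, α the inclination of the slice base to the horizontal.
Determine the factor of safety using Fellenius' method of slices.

FS = 2.31

Ordinary method of slices: FS = Σ[c'·Δl_i + (W_i cosα_i)·tanφ'] / Σ W_i sinα_i, with Δl_i = b_i / cosα_i.
Slice 1: Δl = 2.8/cos(-12.0°) = 2.863 m; N'_1 = 88·cos(-12.0°) = 86.1; c'Δl = 3.72; W sinα = -18.3
Slice 2: Δl = 3.2/cos5.1° = 3.213 m; N'_2 = 260·cos5.1° = 259.0; c'Δl = 4.18; W sinα = 23.1
Slice 3: Δl = 2.9/cos23.0° = 3.150 m; N'_3 = 194·cos23.0° = 178.6; c'Δl = 4.10; W sinα = 75.8
Slice 4: Δl = 2.9/cos42.6° = 3.940 m; N'_4 = 91·cos42.6° = 67.0; c'Δl = 5.12; W sinα = 61.6
Σc'Δl = 17.1 kN/m; ΣN' = 590.6 kN/m; ΣW sinα = 142.2 kN/m
Resisting = 17.1 + 590.6·tan27.8° = 17.1 + 311.4 = 328.5 kN/m
FS = 328.5 / 142.2 = 2.310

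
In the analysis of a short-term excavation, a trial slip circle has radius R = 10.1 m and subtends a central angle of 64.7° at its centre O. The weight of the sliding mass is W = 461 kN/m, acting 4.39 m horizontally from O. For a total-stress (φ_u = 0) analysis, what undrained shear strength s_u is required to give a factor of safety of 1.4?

FS = s_u·L_a·R / (W·d), so s_u = FS·W·d / (L_a·R).
Arc length L_a = R·θ = 10.1·(64.7°·π/180) = 10.1·1.1292 = 11.41 m
s_u = 1.4·461·4.39 / (11.41·10.1) = 2833.3 / 115.19 = 24.60 kPa

s_u = 24.6 kPa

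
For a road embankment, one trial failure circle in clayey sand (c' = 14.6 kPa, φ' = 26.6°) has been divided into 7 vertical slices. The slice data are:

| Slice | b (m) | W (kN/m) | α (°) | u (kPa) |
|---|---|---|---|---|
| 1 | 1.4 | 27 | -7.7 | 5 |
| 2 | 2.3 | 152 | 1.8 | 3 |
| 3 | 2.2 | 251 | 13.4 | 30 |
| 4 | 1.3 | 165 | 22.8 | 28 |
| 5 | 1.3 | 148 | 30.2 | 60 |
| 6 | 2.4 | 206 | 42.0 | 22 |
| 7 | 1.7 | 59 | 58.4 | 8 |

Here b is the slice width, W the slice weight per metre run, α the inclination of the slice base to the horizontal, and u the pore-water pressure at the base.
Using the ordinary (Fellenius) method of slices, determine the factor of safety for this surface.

FS = 1.33

Ordinary method of slices: FS = Σ[c'·Δl_i + (W_i cosα_i − u_i·Δl_i)·tanφ'] / Σ W_i sinα_i, with Δl_i = b_i / cosα_i.
Slice 1: Δl = 1.4/cos(-7.7°) = 1.413 m; N'_1 = 27·cos(-7.7°) − 5·1.413 = 19.7; c'Δl = 20.63; W sinα = -3.6
Slice 2: Δl = 2.3/cos1.8° = 2.301 m; N'_2 = 152·cos1.8° − 3·2.301 = 145.0; c'Δl = 33.60; W sinα = 4.8
Slice 3: Δl = 2.2/cos13.4° = 2.262 m; N'_3 = 251·cos13.4° − 30·2.262 = 176.3; c'Δl = 33.02; W sinα = 58.2
Slice 4: Δl = 1.3/cos22.8° = 1.410 m; N'_4 = 165·cos22.8° − 28·1.410 = 112.6; c'Δl = 20.59; W sinα = 63.9
Slice 5: Δl = 1.3/cos30.2° = 1.504 m; N'_5 = 148·cos30.2° − 60·1.504 = 37.7; c'Δl = 21.96; W sinα = 74.4
Slice 6: Δl = 2.4/cos42.0° = 3.230 m; N'_6 = 206·cos42.0° − 22·3.230 = 82.0; c'Δl = 47.15; W sinα = 137.8
Slice 7: Δl = 1.7/cos58.4° = 3.244 m; N'_7 = 59·cos58.4° − 8·3.244 = 5.0; c'Δl = 47.37; W sinα = 50.3
Σc'Δl = 224.3 kN/m; ΣN' = 578.3 kN/m; ΣW sinα = 385.8 kN/m
Resisting = 224.3 + 578.3·tan26.6° = 224.3 + 289.6 = 513.9 kN/m
FS = 513.9 / 385.8 = 1.332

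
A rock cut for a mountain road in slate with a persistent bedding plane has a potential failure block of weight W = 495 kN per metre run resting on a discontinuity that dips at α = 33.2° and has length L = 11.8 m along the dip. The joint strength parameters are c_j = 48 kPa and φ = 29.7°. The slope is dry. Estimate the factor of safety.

FS = 2.96

Resolving the block weight along and normal to the plane and applying the Mohr–Coulomb strength on the joint:
N' = W cosα = 495·cos33.2° = 414.2 kN/m
Driving force T = W sinα = 495·sin33.2° = 271.0 kN/m
Resisting force R = c_j·L + N'·tanφ = 48·11.8 + 414.2·tan29.7° = 566.4 + 236.3 = 802.7 kN/m
FS = R / T = 802.7 / 271.0 = 2.961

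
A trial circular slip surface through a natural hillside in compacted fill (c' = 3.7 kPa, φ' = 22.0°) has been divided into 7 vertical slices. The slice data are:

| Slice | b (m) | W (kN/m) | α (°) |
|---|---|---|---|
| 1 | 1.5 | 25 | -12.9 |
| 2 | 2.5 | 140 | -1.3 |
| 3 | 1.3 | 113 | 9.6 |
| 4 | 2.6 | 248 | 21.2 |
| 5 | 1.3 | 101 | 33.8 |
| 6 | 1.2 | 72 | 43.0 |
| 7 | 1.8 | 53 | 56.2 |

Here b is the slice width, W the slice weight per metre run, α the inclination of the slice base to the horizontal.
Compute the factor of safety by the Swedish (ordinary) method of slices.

Ordinary method of slices: FS = Σ[c'·Δl_i + (W_i cosα_i)·tanφ'] / Σ W_i sinα_i, with Δl_i = b_i / cosα_i.
Slice 1: Δl = 1.5/cos(-12.9°) = 1.539 m; N'_1 = 25·cos(-12.9°) = 24.4; c'Δl = 5.69; W sinα = -5.6
Slice 2: Δl = 2.5/cos(-1.3°) = 2.501 m; N'_2 = 140·cos(-1.3°) = 140.0; c'Δl = 9.25; W sinα = -3.2
Slice 3: Δl = 1.3/cos9.6° = 1.318 m; N'_3 = 113·cos9.6° = 111.4; c'Δl = 4.88; W sinα = 18.8
Slice 4: Δl = 2.6/cos21.2° = 2.789 m; N'_4 = 248·cos21.2° = 231.2; c'Δl = 10.32; W sinα = 89.7
Slice 5: Δl = 1.3/cos33.8° = 1.564 m; N'_5 = 101·cos33.8° = 83.9; c'Δl = 5.79; W sinα = 56.2
Slice 6: Δl = 1.2/cos43.0° = 1.641 m; N'_6 = 72·cos43.0° = 52.7; c'Δl = 6.07; W sinα = 49.1
Slice 7: Δl = 1.8/cos56.2° = 3.236 m; N'_7 = 53·cos56.2° = 29.5; c'Δl = 11.97; W sinα = 44.0
Σc'Δl = 54.0 kN/m; ΣN' = 673.0 kN/m; ΣW sinα = 249.1 kN/m
Resisting = 54.0 + 673.0·tan22.0° = 54.0 + 271.9 = 325.9 kN/m
FS = 325.9 / 249.1 = 1.308

FS = 1.31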